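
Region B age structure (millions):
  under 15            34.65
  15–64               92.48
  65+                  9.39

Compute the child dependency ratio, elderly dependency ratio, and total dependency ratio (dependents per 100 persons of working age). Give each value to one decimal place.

Youth dependency ratio: 37.5
Old-age dependency ratio: 10.2
Total dependency ratio: 47.6

Youth dependency ratio = 34.65 / 92.48 × 100 = 37.5
Old-age dependency ratio = 9.39 / 92.48 × 100 = 10.2
Total dependency ratio = (34.65 + 9.39) / 92.48 × 100 = 44.04 / 92.48 × 100 = 47.6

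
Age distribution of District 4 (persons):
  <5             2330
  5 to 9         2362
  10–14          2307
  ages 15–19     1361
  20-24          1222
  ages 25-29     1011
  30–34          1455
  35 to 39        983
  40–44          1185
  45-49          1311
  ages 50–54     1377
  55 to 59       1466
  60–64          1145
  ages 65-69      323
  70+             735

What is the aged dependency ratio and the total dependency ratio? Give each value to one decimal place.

0–14: 2330 + 2362 + 2307 = 6999
15–64: 1361 + 1222 + 1011 + 1455 + 983 + 1185 + 1311 + 1377 + 1466 + 1145 = 12516
65+: 323 + 735 = 1058
Old-age dependency ratio = 1058 / 12516 × 100 = 8.5
Total dependency ratio = (6999 + 1058) / 12516 × 100 = 8057 / 12516 × 100 = 64.4

Old-age dependency ratio: 8.5
Total dependency ratio: 64.4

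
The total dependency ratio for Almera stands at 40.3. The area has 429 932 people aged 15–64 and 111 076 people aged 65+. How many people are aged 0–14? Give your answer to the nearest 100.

Total dependency ratio = (youth + elderly) / working-age × 100
40.3 = (Y + 111 076) / 429 932 × 100
⇒ 62 200

Aged 0–14: 62 200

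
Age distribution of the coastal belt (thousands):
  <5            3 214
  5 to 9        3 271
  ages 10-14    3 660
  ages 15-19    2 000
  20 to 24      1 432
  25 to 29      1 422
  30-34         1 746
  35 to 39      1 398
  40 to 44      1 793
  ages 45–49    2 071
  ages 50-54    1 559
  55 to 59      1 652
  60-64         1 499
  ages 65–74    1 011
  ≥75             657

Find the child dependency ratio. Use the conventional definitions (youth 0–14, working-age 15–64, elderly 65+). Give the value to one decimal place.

Youth dependency ratio: 61.2

0–14: 3 214 + 3 271 + 3 660 = 10 145
15–64: 2 000 + 1 432 + 1 422 + 1 746 + 1 398 + 1 793 + 2 071 + 1 559 + 1 652 + 1 499 = 16 572
65+: 1 011 + 657 = 1 668
Youth dependency ratio = 10 145 / 16 572 × 100 = 61.2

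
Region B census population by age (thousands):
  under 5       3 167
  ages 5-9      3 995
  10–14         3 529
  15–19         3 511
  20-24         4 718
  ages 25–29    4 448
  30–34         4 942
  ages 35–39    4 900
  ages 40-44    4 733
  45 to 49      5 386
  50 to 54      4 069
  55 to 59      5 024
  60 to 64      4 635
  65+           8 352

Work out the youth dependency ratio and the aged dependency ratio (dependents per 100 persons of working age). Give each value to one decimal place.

Youth dependency ratio: 23.1
Old-age dependency ratio: 18.0

0–14: 3 167 + 3 995 + 3 529 = 10 691
15–64: 3 511 + 4 718 + 4 448 + 4 942 + 4 900 + 4 733 + 5 386 + 4 069 + 5 024 + 4 635 = 46 366
65+: 8 352
Youth dependency ratio = 10 691 / 46 366 × 100 = 23.1
Old-age dependency ratio = 8 352 / 46 366 × 100 = 18.0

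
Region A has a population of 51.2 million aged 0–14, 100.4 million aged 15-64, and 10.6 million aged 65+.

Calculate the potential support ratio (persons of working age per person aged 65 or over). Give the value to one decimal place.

Potential support ratio = 100.4 / 10.6 = 9.5

Potential support ratio: 9.5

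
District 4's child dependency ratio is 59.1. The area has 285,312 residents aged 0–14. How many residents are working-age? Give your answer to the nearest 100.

Youth dependency ratio = youth / working-age × 100
59.1 = 285,312 / W × 100
⇒ 482,800

Working-age: 482,800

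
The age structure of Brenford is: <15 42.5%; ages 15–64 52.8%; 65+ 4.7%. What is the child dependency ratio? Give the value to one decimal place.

Youth dependency ratio = 42.5 / 52.8 × 100 = 80.5

Youth dependency ratio: 80.5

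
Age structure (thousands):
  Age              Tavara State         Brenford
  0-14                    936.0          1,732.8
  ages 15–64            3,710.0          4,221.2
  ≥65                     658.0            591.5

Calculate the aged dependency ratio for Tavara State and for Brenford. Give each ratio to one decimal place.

Tavara State: 658.0 / 3,710.0 × 100 = 17.7
Brenford: 591.5 / 4,221.2 × 100 = 14.0

Tavara State: 17.7
Brenford: 14.0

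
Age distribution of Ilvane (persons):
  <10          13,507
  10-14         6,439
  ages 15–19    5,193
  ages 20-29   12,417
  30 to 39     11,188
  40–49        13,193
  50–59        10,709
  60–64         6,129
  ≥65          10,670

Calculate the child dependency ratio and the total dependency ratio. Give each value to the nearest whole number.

0–14: 13,507 + 6,439 = 19,946
15–64: 5,193 + 12,417 + 11,188 + 13,193 + 10,709 + 6,129 = 58,829
65+: 10,670
Youth dependency ratio = 19,946 / 58,829 × 100 = 34
Total dependency ratio = (19,946 + 10,670) / 58,829 × 100 = 30,616 / 58,829 × 100 = 52

Youth dependency ratio: 34
Total dependency ratio: 52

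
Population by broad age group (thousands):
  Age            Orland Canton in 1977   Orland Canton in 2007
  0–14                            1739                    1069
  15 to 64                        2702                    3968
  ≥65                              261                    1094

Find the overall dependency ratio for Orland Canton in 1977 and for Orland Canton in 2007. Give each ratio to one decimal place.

Orland Canton in 1977: (1739 + 261) / 2702 × 100 = 2000 / 2702 × 100 = 74.0
Orland Canton in 2007: (1069 + 1094) / 3968 × 100 = 2163 / 3968 × 100 = 54.5

Orland Canton in 1977: 74.0
Orland Canton in 2007: 54.5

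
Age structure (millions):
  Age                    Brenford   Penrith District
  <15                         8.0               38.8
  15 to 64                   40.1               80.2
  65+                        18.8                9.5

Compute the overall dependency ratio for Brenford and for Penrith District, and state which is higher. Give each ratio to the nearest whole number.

Brenford: 67
Penrith District: 60
Higher: Brenford

Brenford: (8.0 + 18.8) / 40.1 × 100 = 26.8 / 40.1 × 100 = 67
Penrith District: (38.8 + 9.5) / 80.2 × 100 = 48.3 / 80.2 × 100 = 60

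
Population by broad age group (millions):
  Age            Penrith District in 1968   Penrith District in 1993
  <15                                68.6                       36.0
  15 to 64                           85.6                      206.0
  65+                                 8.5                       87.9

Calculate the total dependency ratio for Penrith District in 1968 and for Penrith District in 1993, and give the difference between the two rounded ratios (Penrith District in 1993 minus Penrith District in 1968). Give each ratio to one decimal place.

Penrith District in 1968: (68.6 + 8.5) / 85.6 × 100 = 77.1 / 85.6 × 100 = 90.1
Penrith District in 1993: (36.0 + 87.9) / 206.0 × 100 = 123.9 / 206.0 × 100 = 60.1

Penrith District in 1968: 90.1
Penrith District in 1993: 60.1
Difference: -30.0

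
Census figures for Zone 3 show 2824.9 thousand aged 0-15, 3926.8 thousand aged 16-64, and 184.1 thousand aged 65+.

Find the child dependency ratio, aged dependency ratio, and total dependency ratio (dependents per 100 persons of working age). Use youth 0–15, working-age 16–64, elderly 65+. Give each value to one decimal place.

Youth dependency ratio: 71.9
Old-age dependency ratio: 4.7
Total dependency ratio: 76.6

Youth dependency ratio = 2824.9 / 3926.8 × 100 = 71.9
Old-age dependency ratio = 184.1 / 3926.8 × 100 = 4.7
Total dependency ratio = (2824.9 + 184.1) / 3926.8 × 100 = 3009.0 / 3926.8 × 100 = 76.6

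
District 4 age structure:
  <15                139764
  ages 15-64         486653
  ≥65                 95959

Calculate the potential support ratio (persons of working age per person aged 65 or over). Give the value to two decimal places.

Potential support ratio = 486653 / 95959 = 5.07

Potential support ratio: 5.07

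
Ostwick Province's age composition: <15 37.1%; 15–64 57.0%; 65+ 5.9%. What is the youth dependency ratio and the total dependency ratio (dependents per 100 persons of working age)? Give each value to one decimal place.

Youth dependency ratio: 65.1
Total dependency ratio: 75.4

Youth dependency ratio = 37.1 / 57.0 × 100 = 65.1
Total dependency ratio = (37.1 + 5.9) / 57.0 × 100 = 43.0 / 57.0 × 100 = 75.4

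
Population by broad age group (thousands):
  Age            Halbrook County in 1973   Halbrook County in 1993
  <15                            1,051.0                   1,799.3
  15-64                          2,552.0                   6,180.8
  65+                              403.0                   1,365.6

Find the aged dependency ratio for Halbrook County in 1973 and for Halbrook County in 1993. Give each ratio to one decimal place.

Halbrook County in 1973: 15.8
Halbrook County in 1993: 22.1

Halbrook County in 1973: 403.0 / 2,552.0 × 100 = 15.8
Halbrook County in 1993: 1,365.6 / 6,180.8 × 100 = 22.1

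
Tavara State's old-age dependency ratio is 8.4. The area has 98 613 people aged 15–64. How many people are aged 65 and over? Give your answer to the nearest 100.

Old-age dependency ratio = elderly / working-age × 100
8.4 = E / 98 613 × 100
⇒ 8 300

Aged 65 and over: 8 300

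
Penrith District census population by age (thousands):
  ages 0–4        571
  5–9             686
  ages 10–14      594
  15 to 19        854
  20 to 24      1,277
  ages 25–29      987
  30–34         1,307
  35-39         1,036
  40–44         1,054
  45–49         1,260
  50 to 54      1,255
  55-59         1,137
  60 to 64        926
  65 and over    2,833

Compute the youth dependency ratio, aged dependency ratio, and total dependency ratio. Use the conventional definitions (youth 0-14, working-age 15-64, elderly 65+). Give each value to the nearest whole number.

Youth dependency ratio: 17
Old-age dependency ratio: 26
Total dependency ratio: 42

0–14: 571 + 686 + 594 = 1,851
15–64: 854 + 1,277 + 987 + 1,307 + 1,036 + 1,054 + 1,260 + 1,255 + 1,137 + 926 = 11,093
65+: 2,833
Youth dependency ratio = 1,851 / 11,093 × 100 = 17
Old-age dependency ratio = 2,833 / 11,093 × 100 = 26
Total dependency ratio = (1,851 + 2,833) / 11,093 × 100 = 4,684 / 11,093 × 100 = 42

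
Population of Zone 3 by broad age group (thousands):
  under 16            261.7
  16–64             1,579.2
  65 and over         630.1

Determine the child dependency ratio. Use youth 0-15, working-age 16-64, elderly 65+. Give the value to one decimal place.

Youth dependency ratio = 261.7 / 1,579.2 × 100 = 16.6

Youth dependency ratio: 16.6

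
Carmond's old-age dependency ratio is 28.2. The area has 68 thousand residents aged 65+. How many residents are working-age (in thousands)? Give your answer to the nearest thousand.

Old-age dependency ratio = elderly / working-age × 100
28.2 = 68 / W × 100
⇒ 241

Working-age: 241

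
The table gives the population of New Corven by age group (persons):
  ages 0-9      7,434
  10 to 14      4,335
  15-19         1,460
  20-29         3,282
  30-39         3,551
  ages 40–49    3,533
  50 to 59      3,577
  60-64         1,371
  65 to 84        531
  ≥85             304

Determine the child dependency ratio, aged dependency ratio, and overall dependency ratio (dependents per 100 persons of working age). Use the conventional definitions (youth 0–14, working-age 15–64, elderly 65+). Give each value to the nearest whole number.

Youth dependency ratio: 70
Old-age dependency ratio: 5
Total dependency ratio: 75

0–14: 7,434 + 4,335 = 11,769
15–64: 1,460 + 3,282 + 3,551 + 3,533 + 3,577 + 1,371 = 16,774
65+: 531 + 304 = 835
Youth dependency ratio = 11,769 / 16,774 × 100 = 70
Old-age dependency ratio = 835 / 16,774 × 100 = 5
Total dependency ratio = (11,769 + 835) / 16,774 × 100 = 12,604 / 16,774 × 100 = 75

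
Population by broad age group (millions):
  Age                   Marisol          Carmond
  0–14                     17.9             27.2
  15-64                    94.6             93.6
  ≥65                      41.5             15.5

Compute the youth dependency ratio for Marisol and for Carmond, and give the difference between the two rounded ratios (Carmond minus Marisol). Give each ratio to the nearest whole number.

Marisol: 19
Carmond: 29
Difference: +10

Marisol: 17.9 / 94.6 × 100 = 19
Carmond: 27.2 / 93.6 × 100 = 29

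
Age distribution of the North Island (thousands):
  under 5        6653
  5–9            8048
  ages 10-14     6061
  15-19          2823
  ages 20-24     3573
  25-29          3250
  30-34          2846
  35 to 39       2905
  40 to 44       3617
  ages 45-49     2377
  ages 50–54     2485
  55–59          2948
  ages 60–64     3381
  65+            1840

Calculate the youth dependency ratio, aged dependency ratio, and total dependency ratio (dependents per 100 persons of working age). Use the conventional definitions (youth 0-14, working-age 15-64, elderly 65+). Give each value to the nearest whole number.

Youth dependency ratio: 69
Old-age dependency ratio: 6
Total dependency ratio: 75

0–14: 6653 + 8048 + 6061 = 20762
15–64: 2823 + 3573 + 3250 + 2846 + 2905 + 3617 + 2377 + 2485 + 2948 + 3381 = 30205
65+: 1840
Youth dependency ratio = 20762 / 30205 × 100 = 69
Old-age dependency ratio = 1840 / 30205 × 100 = 6
Total dependency ratio = (20762 + 1840) / 30205 × 100 = 22602 / 30205 × 100 = 75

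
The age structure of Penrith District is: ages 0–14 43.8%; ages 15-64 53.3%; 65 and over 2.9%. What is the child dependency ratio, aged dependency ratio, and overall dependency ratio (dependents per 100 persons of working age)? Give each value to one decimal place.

Youth dependency ratio = 43.8 / 53.3 × 100 = 82.2
Old-age dependency ratio = 2.9 / 53.3 × 100 = 5.4
Total dependency ratio = (43.8 + 2.9) / 53.3 × 100 = 46.7 / 53.3 × 100 = 87.6

Youth dependency ratio: 82.2
Old-age dependency ratio: 5.4
Total dependency ratio: 87.6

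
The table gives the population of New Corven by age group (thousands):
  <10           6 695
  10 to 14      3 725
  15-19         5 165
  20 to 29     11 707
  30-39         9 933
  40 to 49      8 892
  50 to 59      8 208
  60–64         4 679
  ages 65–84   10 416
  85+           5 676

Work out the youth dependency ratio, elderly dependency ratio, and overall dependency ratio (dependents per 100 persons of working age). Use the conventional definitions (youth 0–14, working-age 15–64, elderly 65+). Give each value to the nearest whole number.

0–14: 6 695 + 3 725 = 10 420
15–64: 5 165 + 11 707 + 9 933 + 8 892 + 8 208 + 4 679 = 48 584
65+: 10 416 + 5 676 = 16 092
Youth dependency ratio = 10 420 / 48 584 × 100 = 21
Old-age dependency ratio = 16 092 / 48 584 × 100 = 33
Total dependency ratio = (10 420 + 16 092) / 48 584 × 100 = 26 512 / 48 584 × 100 = 55

Youth dependency ratio: 21
Old-age dependency ratio: 33
Total dependency ratio: 55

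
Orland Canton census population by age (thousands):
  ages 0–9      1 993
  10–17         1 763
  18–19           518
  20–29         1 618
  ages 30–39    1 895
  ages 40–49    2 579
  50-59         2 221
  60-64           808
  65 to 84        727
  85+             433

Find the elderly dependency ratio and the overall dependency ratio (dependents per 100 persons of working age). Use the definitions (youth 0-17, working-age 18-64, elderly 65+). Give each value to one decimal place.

Old-age dependency ratio: 12.0
Total dependency ratio: 51.0

0–17: 1 993 + 1 763 = 3 756
18–64: 518 + 1 618 + 1 895 + 2 579 + 2 221 + 808 = 9 639
65+: 727 + 433 = 1 160
Old-age dependency ratio = 1 160 / 9 639 × 100 = 12.0
Total dependency ratio = (3 756 + 1 160) / 9 639 × 100 = 4 916 / 9 639 × 100 = 51.0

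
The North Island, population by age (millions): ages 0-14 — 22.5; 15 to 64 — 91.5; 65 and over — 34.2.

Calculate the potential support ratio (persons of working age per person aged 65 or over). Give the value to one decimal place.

Potential support ratio: 2.7

Potential support ratio = 91.5 / 34.2 = 2.7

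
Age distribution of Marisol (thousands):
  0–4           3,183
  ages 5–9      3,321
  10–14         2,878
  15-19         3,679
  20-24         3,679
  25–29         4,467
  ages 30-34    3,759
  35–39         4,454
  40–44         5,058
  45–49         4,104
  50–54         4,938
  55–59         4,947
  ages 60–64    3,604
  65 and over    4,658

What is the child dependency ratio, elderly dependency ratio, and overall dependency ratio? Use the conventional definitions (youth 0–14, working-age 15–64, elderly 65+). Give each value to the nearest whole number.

Youth dependency ratio: 22
Old-age dependency ratio: 11
Total dependency ratio: 33

0–14: 3,183 + 3,321 + 2,878 = 9,382
15–64: 3,679 + 3,679 + 4,467 + 3,759 + 4,454 + 5,058 + 4,104 + 4,938 + 4,947 + 3,604 = 42,689
65+: 4,658
Youth dependency ratio = 9,382 / 42,689 × 100 = 22
Old-age dependency ratio = 4,658 / 42,689 × 100 = 11
Total dependency ratio = (9,382 + 4,658) / 42,689 × 100 = 14,040 / 42,689 × 100 = 33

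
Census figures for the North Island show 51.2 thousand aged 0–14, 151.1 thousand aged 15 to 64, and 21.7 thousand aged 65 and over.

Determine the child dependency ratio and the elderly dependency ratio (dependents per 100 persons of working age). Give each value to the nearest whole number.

Youth dependency ratio = 51.2 / 151.1 × 100 = 34
Old-age dependency ratio = 21.7 / 151.1 × 100 = 14

Youth dependency ratio: 34
Old-age dependency ratio: 14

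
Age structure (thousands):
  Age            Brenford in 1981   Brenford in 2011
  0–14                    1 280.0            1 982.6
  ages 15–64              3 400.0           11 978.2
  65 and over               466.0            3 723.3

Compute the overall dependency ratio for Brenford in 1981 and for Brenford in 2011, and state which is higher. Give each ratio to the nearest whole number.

Brenford in 1981: 51
Brenford in 2011: 48
Higher: Brenford in 1981

Brenford in 1981: (1 280.0 + 466.0) / 3 400.0 × 100 = 1 746.0 / 3 400.0 × 100 = 51
Brenford in 2011: (1 982.6 + 3 723.3) / 11 978.2 × 100 = 5 705.9 / 11 978.2 × 100 = 48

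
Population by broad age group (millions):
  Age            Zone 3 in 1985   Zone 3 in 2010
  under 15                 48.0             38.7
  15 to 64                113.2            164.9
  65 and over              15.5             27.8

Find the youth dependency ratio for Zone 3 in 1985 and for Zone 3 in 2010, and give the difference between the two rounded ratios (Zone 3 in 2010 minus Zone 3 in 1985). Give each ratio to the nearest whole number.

Zone 3 in 1985: 48.0 / 113.2 × 100 = 42
Zone 3 in 2010: 38.7 / 164.9 × 100 = 23

Zone 3 in 1985: 42
Zone 3 in 2010: 23
Difference: -19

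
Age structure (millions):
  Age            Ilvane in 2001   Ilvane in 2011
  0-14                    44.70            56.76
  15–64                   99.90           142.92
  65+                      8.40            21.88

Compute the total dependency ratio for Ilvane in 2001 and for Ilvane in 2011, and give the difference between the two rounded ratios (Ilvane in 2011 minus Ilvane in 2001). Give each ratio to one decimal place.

Ilvane in 2001: (44.70 + 8.40) / 99.90 × 100 = 53.10 / 99.90 × 100 = 53.2
Ilvane in 2011: (56.76 + 21.88) / 142.92 × 100 = 78.64 / 142.92 × 100 = 55.0

Ilvane in 2001: 53.2
Ilvane in 2011: 55.0
Difference: +1.8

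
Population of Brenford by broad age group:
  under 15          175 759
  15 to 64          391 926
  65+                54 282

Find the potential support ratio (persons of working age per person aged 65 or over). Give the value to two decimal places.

Potential support ratio: 7.22

Potential support ratio = 391 926 / 54 282 = 7.22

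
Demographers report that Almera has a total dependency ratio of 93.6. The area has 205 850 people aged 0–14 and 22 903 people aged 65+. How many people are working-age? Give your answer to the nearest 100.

Total dependency ratio = (youth + elderly) / working-age × 100
93.6 = (205 850 + 22 903) / W × 100
⇒ 244 400

Working-age: 244 400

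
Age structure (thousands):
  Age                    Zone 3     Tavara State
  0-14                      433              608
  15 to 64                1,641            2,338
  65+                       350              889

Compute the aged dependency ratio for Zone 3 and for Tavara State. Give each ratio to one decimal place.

Zone 3: 350 / 1,641 × 100 = 21.3
Tavara State: 889 / 2,338 × 100 = 38.0

Zone 3: 21.3
Tavara State: 38.0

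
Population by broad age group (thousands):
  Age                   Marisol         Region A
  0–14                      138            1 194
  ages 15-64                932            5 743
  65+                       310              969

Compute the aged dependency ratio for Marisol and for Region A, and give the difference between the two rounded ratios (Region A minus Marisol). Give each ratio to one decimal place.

Marisol: 310 / 932 × 100 = 33.3
Region A: 969 / 5 743 × 100 = 16.9

Marisol: 33.3
Region A: 16.9
Difference: -16.4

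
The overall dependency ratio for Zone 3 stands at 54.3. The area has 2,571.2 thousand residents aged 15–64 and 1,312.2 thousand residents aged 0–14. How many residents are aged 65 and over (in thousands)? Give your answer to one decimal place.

Aged 65 and over: 84.0

Total dependency ratio = (youth + elderly) / working-age × 100
54.3 = (1,312.2 + E) / 2,571.2 × 100
⇒ 84.0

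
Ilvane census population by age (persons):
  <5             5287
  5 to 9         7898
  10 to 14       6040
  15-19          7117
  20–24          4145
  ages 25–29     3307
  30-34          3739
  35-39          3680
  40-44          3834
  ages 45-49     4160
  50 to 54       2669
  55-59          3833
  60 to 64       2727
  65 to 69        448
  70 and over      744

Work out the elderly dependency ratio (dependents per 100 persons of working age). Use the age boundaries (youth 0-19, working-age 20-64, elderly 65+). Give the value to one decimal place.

0–19: 5287 + 7898 + 6040 + 7117 = 26342
20–64: 4145 + 3307 + 3739 + 3680 + 3834 + 4160 + 2669 + 3833 + 2727 = 32094
65+: 448 + 744 = 1192
Old-age dependency ratio = 1192 / 32094 × 100 = 3.7

Old-age dependency ratio: 3.7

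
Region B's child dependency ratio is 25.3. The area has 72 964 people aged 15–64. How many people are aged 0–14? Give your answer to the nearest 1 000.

Aged 0–14: 18 000

Youth dependency ratio = youth / working-age × 100
25.3 = Y / 72 964 × 100
⇒ 18 000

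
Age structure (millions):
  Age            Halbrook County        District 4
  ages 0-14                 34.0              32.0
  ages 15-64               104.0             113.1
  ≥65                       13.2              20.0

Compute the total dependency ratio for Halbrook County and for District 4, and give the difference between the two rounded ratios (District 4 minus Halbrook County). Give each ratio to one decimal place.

Halbrook County: (34.0 + 13.2) / 104.0 × 100 = 47.2 / 104.0 × 100 = 45.4
District 4: (32.0 + 20.0) / 113.1 × 100 = 52.0 / 113.1 × 100 = 46.0

Halbrook County: 45.4
District 4: 46.0
Difference: +0.6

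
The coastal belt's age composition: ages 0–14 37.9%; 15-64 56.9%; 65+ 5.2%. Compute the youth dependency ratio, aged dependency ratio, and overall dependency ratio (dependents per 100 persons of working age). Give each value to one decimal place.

Youth dependency ratio = 37.9 / 56.9 × 100 = 66.6
Old-age dependency ratio = 5.2 / 56.9 × 100 = 9.1
Total dependency ratio = (37.9 + 5.2) / 56.9 × 100 = 43.1 / 56.9 × 100 = 75.7

Youth dependency ratio: 66.6
Old-age dependency ratio: 9.1
Total dependency ratio: 75.7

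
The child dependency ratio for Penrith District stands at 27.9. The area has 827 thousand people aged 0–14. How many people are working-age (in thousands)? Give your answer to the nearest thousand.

Youth dependency ratio = youth / working-age × 100
27.9 = 827 / W × 100
⇒ 2,964

Working-age: 2,964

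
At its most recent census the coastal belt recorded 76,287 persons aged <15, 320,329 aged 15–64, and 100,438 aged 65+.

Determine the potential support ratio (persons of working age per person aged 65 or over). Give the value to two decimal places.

Potential support ratio: 3.19

Potential support ratio = 320,329 / 100,438 = 3.19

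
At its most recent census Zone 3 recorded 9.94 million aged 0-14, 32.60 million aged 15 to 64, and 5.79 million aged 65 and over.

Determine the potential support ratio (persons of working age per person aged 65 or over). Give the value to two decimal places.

Potential support ratio: 5.63

Potential support ratio = 32.60 / 5.79 = 5.63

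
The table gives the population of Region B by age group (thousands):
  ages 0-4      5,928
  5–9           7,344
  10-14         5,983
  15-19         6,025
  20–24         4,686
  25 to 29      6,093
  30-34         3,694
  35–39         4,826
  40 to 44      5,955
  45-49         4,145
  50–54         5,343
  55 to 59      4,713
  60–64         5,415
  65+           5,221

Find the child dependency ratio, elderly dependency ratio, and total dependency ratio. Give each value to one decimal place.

Youth dependency ratio: 37.8
Old-age dependency ratio: 10.3
Total dependency ratio: 48.1

0–14: 5,928 + 7,344 + 5,983 = 19,255
15–64: 6,025 + 4,686 + 6,093 + 3,694 + 4,826 + 5,955 + 4,145 + 5,343 + 4,713 + 5,415 = 50,895
65+: 5,221
Youth dependency ratio = 19,255 / 50,895 × 100 = 37.8
Old-age dependency ratio = 5,221 / 50,895 × 100 = 10.3
Total dependency ratio = (19,255 + 5,221) / 50,895 × 100 = 24,476 / 50,895 × 100 = 48.1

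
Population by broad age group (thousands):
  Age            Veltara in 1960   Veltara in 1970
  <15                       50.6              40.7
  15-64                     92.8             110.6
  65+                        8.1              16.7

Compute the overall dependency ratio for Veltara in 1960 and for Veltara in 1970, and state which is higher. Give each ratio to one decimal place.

Veltara in 1960: (50.6 + 8.1) / 92.8 × 100 = 58.7 / 92.8 × 100 = 63.3
Veltara in 1970: (40.7 + 16.7) / 110.6 × 100 = 57.4 / 110.6 × 100 = 51.9

Veltara in 1960: 63.3
Veltara in 1970: 51.9
Higher: Veltara in 1960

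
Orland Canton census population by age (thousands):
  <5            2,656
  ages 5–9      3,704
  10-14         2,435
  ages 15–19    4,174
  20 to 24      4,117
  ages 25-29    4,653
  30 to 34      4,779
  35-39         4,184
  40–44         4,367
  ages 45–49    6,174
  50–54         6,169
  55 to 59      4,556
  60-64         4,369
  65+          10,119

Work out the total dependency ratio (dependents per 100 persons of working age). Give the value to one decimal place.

0–14: 2,656 + 3,704 + 2,435 = 8,795
15–64: 4,174 + 4,117 + 4,653 + 4,779 + 4,184 + 4,367 + 6,174 + 6,169 + 4,556 + 4,369 = 47,542
65+: 10,119
Total dependency ratio = (8,795 + 10,119) / 47,542 × 100 = 18,914 / 47,542 × 100 = 39.8

Total dependency ratio: 39.8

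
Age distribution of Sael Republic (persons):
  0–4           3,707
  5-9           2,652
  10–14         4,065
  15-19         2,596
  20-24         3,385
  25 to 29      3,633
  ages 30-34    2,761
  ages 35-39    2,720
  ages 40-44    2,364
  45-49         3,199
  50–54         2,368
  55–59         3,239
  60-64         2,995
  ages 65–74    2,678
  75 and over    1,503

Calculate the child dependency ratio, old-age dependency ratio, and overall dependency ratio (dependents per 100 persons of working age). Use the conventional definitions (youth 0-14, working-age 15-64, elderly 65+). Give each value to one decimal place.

0–14: 3,707 + 2,652 + 4,065 = 10,424
15–64: 2,596 + 3,385 + 3,633 + 2,761 + 2,720 + 2,364 + 3,199 + 2,368 + 3,239 + 2,995 = 29,260
65+: 2,678 + 1,503 = 4,181
Youth dependency ratio = 10,424 / 29,260 × 100 = 35.6
Old-age dependency ratio = 4,181 / 29,260 × 100 = 14.3
Total dependency ratio = (10,424 + 4,181) / 29,260 × 100 = 14,605 / 29,260 × 100 = 49.9

Youth dependency ratio: 35.6
Old-age dependency ratio: 14.3
Total dependency ratio: 49.9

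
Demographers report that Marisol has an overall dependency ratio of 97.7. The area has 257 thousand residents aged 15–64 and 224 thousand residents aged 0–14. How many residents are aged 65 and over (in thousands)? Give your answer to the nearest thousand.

Total dependency ratio = (youth + elderly) / working-age × 100
97.7 = (224 + E) / 257 × 100
⇒ 27

Aged 65 and over: 27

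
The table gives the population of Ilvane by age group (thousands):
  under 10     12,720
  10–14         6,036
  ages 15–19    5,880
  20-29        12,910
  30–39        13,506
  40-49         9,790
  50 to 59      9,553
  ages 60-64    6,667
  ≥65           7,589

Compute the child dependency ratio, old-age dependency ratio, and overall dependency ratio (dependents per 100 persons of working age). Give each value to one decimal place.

0–14: 12,720 + 6,036 = 18,756
15–64: 5,880 + 12,910 + 13,506 + 9,790 + 9,553 + 6,667 = 58,306
65+: 7,589
Youth dependency ratio = 18,756 / 58,306 × 100 = 32.2
Old-age dependency ratio = 7,589 / 58,306 × 100 = 13.0
Total dependency ratio = (18,756 + 7,589) / 58,306 × 100 = 26,345 / 58,306 × 100 = 45.2

Youth dependency ratio: 32.2
Old-age dependency ratio: 13.0
Total dependency ratio: 45.2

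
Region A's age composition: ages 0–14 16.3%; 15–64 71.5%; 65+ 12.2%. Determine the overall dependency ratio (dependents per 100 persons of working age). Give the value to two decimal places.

Total dependency ratio = (16.3 + 12.2) / 71.5 × 100 = 28.5 / 71.5 × 100 = 39.86

Total dependency ratio: 39.86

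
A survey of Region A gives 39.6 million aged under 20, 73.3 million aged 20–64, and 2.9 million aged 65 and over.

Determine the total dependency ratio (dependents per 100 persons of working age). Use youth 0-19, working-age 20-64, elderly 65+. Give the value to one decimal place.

Total dependency ratio = (39.6 + 2.9) / 73.3 × 100 = 42.5 / 73.3 × 100 = 58.0

Total dependency ratio: 58.0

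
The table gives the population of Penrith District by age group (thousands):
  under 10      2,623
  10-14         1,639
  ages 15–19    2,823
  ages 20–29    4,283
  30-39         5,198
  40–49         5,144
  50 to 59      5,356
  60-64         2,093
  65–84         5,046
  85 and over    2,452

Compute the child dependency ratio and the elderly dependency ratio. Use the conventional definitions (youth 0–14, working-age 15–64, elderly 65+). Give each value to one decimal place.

Youth dependency ratio: 17.1
Old-age dependency ratio: 30.1

0–14: 2,623 + 1,639 = 4,262
15–64: 2,823 + 4,283 + 5,198 + 5,144 + 5,356 + 2,093 = 24,897
65+: 5,046 + 2,452 = 7,498
Youth dependency ratio = 4,262 / 24,897 × 100 = 17.1
Old-age dependency ratio = 7,498 / 24,897 × 100 = 30.1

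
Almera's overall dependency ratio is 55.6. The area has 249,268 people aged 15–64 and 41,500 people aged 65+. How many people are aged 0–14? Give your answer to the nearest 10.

Total dependency ratio = (youth + elderly) / working-age × 100
55.6 = (Y + 41,500) / 249,268 × 100
⇒ 97,090

Aged 0–14: 97,090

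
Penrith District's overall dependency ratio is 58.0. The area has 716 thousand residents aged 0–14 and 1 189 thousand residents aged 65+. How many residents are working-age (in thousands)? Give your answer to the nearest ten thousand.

Working-age: 3 280

Total dependency ratio = (youth + elderly) / working-age × 100
58.0 = (716 + 1 189) / W × 100
⇒ 3 280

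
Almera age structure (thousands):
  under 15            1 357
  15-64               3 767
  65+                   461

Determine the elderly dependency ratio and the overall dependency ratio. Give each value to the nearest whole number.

Old-age dependency ratio: 12
Total dependency ratio: 48

Old-age dependency ratio = 461 / 3 767 × 100 = 12
Total dependency ratio = (1 357 + 461) / 3 767 × 100 = 1 818 / 3 767 × 100 = 48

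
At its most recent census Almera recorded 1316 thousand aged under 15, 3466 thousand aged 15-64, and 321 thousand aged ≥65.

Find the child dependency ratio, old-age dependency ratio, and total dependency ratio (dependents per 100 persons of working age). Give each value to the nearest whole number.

Youth dependency ratio: 38
Old-age dependency ratio: 9
Total dependency ratio: 47

Youth dependency ratio = 1316 / 3466 × 100 = 38
Old-age dependency ratio = 321 / 3466 × 100 = 9
Total dependency ratio = (1316 + 321) / 3466 × 100 = 1637 / 3466 × 100 = 47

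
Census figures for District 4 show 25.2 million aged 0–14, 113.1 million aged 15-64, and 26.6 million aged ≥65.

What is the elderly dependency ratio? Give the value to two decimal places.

Old-age dependency ratio: 23.52

Old-age dependency ratio = 26.6 / 113.1 × 100 = 23.52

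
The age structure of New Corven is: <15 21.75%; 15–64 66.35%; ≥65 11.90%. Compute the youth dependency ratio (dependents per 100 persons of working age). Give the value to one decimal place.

Youth dependency ratio = 21.75 / 66.35 × 100 = 32.8

Youth dependency ratio: 32.8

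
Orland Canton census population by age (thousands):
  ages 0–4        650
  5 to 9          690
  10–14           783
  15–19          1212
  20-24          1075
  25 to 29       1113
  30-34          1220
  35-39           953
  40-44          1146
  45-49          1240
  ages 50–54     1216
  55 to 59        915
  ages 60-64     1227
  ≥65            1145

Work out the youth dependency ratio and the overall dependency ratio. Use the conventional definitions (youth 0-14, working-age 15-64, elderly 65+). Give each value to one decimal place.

0–14: 650 + 690 + 783 = 2123
15–64: 1212 + 1075 + 1113 + 1220 + 953 + 1146 + 1240 + 1216 + 915 + 1227 = 11317
65+: 1145
Youth dependency ratio = 2123 / 11317 × 100 = 18.8
Total dependency ratio = (2123 + 1145) / 11317 × 100 = 3268 / 11317 × 100 = 28.9

Youth dependency ratio: 18.8
Total dependency ratio: 28.9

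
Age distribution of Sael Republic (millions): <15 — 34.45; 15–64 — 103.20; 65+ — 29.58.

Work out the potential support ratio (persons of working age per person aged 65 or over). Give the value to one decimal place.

Potential support ratio = 103.20 / 29.58 = 3.5

Potential support ratio: 3.5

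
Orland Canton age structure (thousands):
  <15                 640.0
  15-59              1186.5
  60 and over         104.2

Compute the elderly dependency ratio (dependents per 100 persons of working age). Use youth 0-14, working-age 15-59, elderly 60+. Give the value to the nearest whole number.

Old-age dependency ratio: 9

Old-age dependency ratio = 104.2 / 1186.5 × 100 = 9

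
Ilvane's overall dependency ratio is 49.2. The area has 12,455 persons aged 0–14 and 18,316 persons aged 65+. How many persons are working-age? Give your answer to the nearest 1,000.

Total dependency ratio = (youth + elderly) / working-age × 100
49.2 = (12,455 + 18,316) / W × 100
⇒ 63,000

Working-age: 63,000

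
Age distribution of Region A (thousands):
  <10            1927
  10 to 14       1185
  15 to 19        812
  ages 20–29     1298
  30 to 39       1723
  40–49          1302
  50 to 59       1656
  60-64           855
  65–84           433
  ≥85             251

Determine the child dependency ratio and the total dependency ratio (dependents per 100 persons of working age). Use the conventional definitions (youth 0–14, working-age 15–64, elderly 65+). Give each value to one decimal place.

Youth dependency ratio: 40.7
Total dependency ratio: 49.6

0–14: 1927 + 1185 = 3112
15–64: 812 + 1298 + 1723 + 1302 + 1656 + 855 = 7646
65+: 433 + 251 = 684
Youth dependency ratio = 3112 / 7646 × 100 = 40.7
Total dependency ratio = (3112 + 684) / 7646 × 100 = 3796 / 7646 × 100 = 49.6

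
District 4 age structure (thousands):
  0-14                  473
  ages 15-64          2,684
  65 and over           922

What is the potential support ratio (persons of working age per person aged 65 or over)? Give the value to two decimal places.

Potential support ratio = 2,684 / 922 = 2.91

Potential support ratio: 2.91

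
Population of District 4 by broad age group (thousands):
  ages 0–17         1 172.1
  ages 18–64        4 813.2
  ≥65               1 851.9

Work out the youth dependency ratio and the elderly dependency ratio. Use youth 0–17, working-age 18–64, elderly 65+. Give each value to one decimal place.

Youth dependency ratio = 1 172.1 / 4 813.2 × 100 = 24.4
Old-age dependency ratio = 1 851.9 / 4 813.2 × 100 = 38.5

Youth dependency ratio: 24.4
Old-age dependency ratio: 38.5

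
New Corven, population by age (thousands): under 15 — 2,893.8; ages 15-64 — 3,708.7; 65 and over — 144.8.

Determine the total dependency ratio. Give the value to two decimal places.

Total dependency ratio: 81.93

Total dependency ratio = (2,893.8 + 144.8) / 3,708.7 × 100 = 3,038.6 / 3,708.7 × 100 = 81.93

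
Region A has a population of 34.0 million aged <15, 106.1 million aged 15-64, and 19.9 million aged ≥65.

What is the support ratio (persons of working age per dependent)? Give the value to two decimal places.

Support ratio: 1.97

Support ratio = 106.1 / (34.0 + 19.9) = 106.1 / 53.9 = 1.97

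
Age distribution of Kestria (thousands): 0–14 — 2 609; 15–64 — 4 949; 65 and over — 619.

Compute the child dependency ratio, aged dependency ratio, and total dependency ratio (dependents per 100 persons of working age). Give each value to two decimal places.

Youth dependency ratio: 52.72
Old-age dependency ratio: 12.51
Total dependency ratio: 65.23

Youth dependency ratio = 2 609 / 4 949 × 100 = 52.72
Old-age dependency ratio = 619 / 4 949 × 100 = 12.51
Total dependency ratio = (2 609 + 619) / 4 949 × 100 = 3 228 / 4 949 × 100 = 65.23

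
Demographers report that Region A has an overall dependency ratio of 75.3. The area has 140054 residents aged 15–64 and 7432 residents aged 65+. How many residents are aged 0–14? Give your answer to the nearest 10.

Aged 0–14: 98030

Total dependency ratio = (youth + elderly) / working-age × 100
75.3 = (Y + 7432) / 140054 × 100
⇒ 98030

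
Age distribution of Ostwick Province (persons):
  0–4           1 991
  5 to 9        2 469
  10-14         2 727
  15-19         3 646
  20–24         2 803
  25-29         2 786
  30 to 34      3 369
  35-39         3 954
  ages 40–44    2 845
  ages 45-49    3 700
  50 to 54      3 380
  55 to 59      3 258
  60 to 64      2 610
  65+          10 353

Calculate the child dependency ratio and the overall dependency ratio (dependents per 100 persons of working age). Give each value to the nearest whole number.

0–14: 1 991 + 2 469 + 2 727 = 7 187
15–64: 3 646 + 2 803 + 2 786 + 3 369 + 3 954 + 2 845 + 3 700 + 3 380 + 3 258 + 2 610 = 32 351
65+: 10 353
Youth dependency ratio = 7 187 / 32 351 × 100 = 22
Total dependency ratio = (7 187 + 10 353) / 32 351 × 100 = 17 540 / 32 351 × 100 = 54

Youth dependency ratio: 22
Total dependency ratio: 54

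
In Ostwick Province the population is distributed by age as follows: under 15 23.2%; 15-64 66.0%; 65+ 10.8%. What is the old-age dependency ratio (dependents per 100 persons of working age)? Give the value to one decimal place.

Old-age dependency ratio: 16.4

Old-age dependency ratio = 10.8 / 66.0 × 100 = 16.4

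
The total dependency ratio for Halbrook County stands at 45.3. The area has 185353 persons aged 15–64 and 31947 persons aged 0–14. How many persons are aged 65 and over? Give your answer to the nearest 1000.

Aged 65 and over: 52000

Total dependency ratio = (youth + elderly) / working-age × 100
45.3 = (31947 + E) / 185353 × 100
⇒ 52000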